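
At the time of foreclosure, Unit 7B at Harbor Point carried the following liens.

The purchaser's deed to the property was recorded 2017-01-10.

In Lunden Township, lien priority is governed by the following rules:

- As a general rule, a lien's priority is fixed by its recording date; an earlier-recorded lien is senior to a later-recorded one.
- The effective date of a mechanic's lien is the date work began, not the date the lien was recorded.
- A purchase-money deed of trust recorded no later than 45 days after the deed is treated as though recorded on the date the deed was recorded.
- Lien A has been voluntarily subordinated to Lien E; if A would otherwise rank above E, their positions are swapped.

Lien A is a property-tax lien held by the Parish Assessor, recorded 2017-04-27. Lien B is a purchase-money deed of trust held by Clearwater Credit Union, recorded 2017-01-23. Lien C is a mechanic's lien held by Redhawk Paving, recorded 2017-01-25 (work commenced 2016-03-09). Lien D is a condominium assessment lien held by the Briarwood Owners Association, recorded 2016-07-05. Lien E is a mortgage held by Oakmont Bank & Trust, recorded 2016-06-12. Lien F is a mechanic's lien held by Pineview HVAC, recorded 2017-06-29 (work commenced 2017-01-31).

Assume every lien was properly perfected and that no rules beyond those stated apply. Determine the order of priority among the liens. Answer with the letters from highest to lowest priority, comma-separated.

Effective dates after the stated exceptions: B was recorded within the 45-day window, so its effective date is the deed date 2017-01-10; C is treated as recorded 2016-03-09, the work-commencement date; F is treated as recorded 2017-01-31, the work-commencement date.
Sorted by effective date: C (2016-03-09), E (2016-06-12), D (2016-07-05), B (2017-01-10), F (2017-01-31), A (2017-04-27).
Since A is not senior to E, the subordination leaves the order unchanged.

C, E, D, B, F, A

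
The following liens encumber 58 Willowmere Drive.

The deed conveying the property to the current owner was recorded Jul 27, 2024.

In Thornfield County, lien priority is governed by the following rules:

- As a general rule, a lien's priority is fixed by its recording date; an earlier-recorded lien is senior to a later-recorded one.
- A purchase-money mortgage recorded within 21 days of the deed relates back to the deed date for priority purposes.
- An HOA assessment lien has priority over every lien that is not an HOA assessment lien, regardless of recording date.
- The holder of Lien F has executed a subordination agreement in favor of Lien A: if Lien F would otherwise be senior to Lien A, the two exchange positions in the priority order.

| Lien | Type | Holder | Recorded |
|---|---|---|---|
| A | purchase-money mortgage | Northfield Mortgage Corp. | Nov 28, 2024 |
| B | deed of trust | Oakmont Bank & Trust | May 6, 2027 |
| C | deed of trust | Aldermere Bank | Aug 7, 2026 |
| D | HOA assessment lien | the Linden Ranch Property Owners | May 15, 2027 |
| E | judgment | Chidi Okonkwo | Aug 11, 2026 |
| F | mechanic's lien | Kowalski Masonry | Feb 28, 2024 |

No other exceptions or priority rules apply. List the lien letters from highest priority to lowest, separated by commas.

D, A, F, C, E, B

Adjusting effective dates: A was recorded 124 days after the deed, outside the 21-day window, so it keeps its recording date.
D, as an HOA assessment lien, has superpriority and ranks first.
Among the remaining liens, by effective date: F (Feb 28, 2024), A (Nov 28, 2024), C (Aug 7, 2026), E (Aug 11, 2026), B (May 6, 2027).
F would otherwise be senior to A, so under the subordination agreement F and A exchange positions.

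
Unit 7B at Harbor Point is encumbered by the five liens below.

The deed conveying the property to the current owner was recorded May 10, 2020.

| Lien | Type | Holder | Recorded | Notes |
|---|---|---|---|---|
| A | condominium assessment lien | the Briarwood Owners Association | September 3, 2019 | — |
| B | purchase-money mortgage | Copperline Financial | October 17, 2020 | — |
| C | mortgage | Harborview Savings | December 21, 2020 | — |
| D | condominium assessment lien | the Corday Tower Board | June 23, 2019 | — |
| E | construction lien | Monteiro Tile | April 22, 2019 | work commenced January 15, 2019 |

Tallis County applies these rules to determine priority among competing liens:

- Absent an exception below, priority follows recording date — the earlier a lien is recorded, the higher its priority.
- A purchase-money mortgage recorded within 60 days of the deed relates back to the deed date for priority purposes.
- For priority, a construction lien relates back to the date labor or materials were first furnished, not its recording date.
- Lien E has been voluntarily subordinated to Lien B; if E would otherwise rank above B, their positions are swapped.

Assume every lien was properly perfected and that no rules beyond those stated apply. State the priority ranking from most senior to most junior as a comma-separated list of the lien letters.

Effective dates after the stated exceptions: B was recorded 160 days after the deed, outside the 60-day window, so it keeps its recording date; E's effective date is January 15, 2019, when work began.
By effective date: E (January 15, 2019), D (June 23, 2019), A (September 3, 2019), B (October 17, 2020), C (December 21, 2020).
E is senior to B before the subordination, so the two trade places.

B, D, A, E, C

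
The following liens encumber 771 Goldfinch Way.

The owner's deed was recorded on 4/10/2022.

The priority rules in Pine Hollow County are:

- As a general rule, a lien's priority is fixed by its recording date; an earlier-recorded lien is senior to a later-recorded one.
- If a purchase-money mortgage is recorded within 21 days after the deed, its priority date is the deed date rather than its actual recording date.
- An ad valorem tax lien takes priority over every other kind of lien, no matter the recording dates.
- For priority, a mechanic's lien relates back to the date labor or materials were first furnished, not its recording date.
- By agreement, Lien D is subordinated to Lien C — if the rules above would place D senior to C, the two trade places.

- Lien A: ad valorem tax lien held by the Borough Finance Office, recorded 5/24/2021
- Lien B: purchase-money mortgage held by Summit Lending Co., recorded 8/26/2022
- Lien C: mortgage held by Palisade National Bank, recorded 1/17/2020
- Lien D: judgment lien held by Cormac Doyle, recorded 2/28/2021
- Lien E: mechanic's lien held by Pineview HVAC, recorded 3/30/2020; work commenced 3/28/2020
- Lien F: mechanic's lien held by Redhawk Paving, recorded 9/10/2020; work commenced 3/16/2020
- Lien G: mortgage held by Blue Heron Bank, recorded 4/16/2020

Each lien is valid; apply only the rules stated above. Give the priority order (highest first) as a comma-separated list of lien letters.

A, C, F, E, G, D, B

Effective dates after the stated exceptions: B was recorded 138 days after the deed, outside the 21-day window, so it keeps its recording date; E's effective date is 3/28/2020, when work began; F is treated as recorded 3/16/2020, the work-commencement date.
A is an ad valorem tax lien and takes priority over every other lien.
Remaining liens by effective date: C (1/17/2020), F (3/16/2020), E (3/28/2020), G (4/16/2020), D (2/28/2021), B (8/26/2022).
D already ranks below C; the subordination has no effect.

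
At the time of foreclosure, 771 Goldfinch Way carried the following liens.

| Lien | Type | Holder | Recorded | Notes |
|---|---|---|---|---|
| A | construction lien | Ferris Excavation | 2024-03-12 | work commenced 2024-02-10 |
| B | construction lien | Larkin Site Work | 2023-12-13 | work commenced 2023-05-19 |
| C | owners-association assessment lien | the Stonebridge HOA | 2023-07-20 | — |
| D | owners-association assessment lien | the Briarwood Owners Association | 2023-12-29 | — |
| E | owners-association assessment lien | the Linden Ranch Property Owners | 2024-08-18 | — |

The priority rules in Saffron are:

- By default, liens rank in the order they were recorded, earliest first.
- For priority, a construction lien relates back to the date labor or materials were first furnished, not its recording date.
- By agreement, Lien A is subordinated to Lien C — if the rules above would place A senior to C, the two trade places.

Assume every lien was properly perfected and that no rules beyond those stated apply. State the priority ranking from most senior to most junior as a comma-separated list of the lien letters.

Effective dates: A's effective date is 2024-02-10, when work began; B is treated as recorded 2023-05-19, the work-commencement date.
Ordering by effective date: B (2023-05-19), C (2023-07-20), D (2023-12-29), A (2024-02-10), E (2024-08-18).
Since A is not senior to C, the subordination leaves the order unchanged.

B, C, D, A, E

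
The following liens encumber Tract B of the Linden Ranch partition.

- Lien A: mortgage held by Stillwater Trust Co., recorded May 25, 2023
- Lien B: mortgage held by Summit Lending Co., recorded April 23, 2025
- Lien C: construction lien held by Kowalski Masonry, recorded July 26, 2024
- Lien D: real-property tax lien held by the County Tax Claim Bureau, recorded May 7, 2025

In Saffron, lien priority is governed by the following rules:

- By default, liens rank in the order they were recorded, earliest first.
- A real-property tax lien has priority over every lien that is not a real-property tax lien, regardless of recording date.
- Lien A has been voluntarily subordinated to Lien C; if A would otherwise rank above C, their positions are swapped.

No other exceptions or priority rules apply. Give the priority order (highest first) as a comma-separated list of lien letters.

D, C, A, B

D is a real-property tax lien, so it outranks all other liens regardless of date.
Among the remaining liens, by effective date: A (May 25, 2023), C (July 26, 2024), B (April 23, 2025).
Because A would otherwise rank above C, the subordination swaps them.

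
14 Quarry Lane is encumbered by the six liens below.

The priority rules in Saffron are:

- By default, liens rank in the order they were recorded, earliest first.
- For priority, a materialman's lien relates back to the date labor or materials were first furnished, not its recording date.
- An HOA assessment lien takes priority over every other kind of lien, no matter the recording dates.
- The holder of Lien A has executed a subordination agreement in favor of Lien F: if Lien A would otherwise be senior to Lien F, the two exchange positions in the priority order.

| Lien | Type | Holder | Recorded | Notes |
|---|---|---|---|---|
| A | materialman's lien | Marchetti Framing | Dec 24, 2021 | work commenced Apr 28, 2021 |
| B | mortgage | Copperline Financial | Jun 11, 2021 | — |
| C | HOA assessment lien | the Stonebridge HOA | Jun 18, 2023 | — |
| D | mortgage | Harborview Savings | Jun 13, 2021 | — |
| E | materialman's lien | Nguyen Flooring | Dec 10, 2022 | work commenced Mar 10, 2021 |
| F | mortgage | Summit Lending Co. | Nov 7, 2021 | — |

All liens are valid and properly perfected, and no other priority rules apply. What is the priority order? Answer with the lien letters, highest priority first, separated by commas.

Effective dates: A is treated as recorded Apr 28, 2021, the work-commencement date; E relates back to Mar 10, 2021 (work commenced).
C is an HOA assessment lien, so it outranks all other liens regardless of date.
The other liens, earliest effective date first: E (Mar 10, 2021), A (Apr 28, 2021), B (Jun 11, 2021), D (Jun 13, 2021), F (Nov 7, 2021).
A is senior to F before the subordination, so the two trade places.

C, E, F, B, D, A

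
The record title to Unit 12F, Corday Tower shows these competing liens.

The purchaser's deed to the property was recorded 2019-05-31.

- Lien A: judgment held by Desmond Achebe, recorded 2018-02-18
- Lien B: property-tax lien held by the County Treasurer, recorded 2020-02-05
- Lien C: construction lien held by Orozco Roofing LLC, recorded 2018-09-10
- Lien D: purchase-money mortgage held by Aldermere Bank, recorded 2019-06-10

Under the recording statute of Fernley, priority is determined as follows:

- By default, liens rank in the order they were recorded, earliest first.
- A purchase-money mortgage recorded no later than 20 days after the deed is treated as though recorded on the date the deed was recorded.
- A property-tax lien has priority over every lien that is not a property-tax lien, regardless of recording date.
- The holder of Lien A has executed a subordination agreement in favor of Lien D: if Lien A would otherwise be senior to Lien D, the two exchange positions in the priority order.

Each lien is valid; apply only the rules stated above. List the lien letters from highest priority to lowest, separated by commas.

Effective dates: D's effective date is the deed date, 2019-05-31.
As a property-tax lien, B is senior to every other lien.
The other liens, earliest effective date first: A (2018-02-18), C (2018-09-10), D (2019-05-31).
The subordination applies — A was senior to D — so A and D swap.

B, D, C, A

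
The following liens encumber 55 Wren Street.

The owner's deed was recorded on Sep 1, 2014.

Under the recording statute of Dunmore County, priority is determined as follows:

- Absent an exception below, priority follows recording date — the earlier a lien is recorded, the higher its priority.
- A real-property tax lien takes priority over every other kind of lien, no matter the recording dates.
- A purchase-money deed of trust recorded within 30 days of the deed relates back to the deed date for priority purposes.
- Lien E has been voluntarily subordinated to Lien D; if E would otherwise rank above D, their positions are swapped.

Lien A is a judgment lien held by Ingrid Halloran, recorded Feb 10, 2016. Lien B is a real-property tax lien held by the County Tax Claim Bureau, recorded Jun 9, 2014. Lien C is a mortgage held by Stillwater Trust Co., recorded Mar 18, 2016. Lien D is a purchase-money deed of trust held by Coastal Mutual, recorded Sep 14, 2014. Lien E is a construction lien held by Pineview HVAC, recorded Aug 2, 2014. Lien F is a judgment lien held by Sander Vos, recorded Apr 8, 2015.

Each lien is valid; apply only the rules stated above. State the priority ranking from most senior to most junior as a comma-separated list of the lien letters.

First, effective dates: D's effective date is the deed date, Sep 1, 2014.
As a real-property tax lien, B is senior to every other lien.
The other liens, earliest effective date first: E (Aug 2, 2014), D (Sep 1, 2014), F (Apr 8, 2015), A (Feb 10, 2016), C (Mar 18, 2016).
E is senior to D before the subordination, so the two trade places.

B, D, E, F, A, C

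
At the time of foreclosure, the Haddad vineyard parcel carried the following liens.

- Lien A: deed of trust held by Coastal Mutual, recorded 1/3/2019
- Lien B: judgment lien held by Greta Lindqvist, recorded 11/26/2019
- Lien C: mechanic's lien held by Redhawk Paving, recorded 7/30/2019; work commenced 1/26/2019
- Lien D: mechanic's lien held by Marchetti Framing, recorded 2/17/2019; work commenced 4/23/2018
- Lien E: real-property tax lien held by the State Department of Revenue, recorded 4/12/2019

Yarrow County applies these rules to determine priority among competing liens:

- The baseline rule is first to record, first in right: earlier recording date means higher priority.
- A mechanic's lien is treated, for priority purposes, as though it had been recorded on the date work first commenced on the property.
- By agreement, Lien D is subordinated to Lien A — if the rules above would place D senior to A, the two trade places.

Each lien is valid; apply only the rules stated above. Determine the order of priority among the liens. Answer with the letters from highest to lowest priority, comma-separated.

A, D, C, E, B

Effective dates: C relates back to 1/26/2019 (work commenced); D is treated as recorded 4/23/2018, the work-commencement date.
By effective date: D (4/23/2018), A (1/3/2019), C (1/26/2019), E (4/12/2019), B (11/26/2019).
D would otherwise be senior to A, so under the subordination agreement D and A exchange positions.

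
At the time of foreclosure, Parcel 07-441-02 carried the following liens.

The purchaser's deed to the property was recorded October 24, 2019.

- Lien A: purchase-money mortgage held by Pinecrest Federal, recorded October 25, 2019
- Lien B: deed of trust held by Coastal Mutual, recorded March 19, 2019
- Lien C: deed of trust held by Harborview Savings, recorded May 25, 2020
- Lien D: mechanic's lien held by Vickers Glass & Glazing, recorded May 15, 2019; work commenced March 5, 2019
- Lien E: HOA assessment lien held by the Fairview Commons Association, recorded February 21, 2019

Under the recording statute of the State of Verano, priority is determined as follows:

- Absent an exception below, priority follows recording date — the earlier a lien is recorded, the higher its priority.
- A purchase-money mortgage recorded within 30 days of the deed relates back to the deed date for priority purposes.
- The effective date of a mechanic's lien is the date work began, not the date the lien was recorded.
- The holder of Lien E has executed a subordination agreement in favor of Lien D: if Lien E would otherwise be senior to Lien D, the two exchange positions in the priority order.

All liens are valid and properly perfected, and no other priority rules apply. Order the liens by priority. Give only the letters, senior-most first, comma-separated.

Adjusting effective dates: A relates back to the deed date October 24, 2019; D is treated as recorded March 5, 2019, the work-commencement date.
Sorted by effective date: E (February 21, 2019), D (March 5, 2019), B (March 19, 2019), A (October 24, 2019), C (May 25, 2020).
E would otherwise be senior to D, so under the subordination agreement E and D exchange positions.

D, E, B, A, C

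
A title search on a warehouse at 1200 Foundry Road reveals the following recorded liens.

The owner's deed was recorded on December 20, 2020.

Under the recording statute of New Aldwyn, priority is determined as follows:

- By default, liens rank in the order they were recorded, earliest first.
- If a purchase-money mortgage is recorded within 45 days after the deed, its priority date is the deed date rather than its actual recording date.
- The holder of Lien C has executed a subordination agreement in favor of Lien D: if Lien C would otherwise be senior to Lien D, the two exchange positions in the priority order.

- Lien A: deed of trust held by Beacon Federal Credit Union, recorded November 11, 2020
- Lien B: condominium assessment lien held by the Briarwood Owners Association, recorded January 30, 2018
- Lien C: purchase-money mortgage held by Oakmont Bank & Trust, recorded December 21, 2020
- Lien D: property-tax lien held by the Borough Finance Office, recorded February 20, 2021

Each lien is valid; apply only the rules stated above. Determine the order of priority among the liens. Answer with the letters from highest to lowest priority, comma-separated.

B, A, D, C

Effective dates: C's effective date is the deed date, December 20, 2020.
Sorted by effective date: B (January 30, 2018), A (November 11, 2020), C (December 20, 2020), D (February 20, 2021).
C is senior to D before the subordination, so the two trade places.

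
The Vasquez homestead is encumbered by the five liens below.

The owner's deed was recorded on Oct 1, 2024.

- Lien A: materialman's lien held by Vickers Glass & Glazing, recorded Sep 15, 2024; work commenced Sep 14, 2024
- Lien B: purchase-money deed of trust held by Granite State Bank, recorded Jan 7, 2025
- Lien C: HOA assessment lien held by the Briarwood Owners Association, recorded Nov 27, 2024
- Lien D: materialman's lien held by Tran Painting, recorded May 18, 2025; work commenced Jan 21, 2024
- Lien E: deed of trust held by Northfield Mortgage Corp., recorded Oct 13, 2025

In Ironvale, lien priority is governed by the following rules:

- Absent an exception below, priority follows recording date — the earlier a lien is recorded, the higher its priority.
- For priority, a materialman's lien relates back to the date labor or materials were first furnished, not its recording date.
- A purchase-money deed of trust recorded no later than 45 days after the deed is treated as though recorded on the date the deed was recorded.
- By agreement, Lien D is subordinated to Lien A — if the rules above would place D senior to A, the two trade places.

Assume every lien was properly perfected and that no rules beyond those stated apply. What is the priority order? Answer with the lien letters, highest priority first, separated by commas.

A, D, C, B, E

Effective dates after the stated exceptions: A is treated as recorded Sep 14, 2024, the work-commencement date; B was recorded 98 days after the deed, outside the 45-day window, so it keeps its recording date; D's effective date is Jan 21, 2024, when work began.
Ordering by effective date: D (Jan 21, 2024), A (Sep 14, 2024), C (Nov 27, 2024), B (Jan 7, 2025), E (Oct 13, 2025).
D would otherwise be senior to A, so under the subordination agreement D and A exchange positions.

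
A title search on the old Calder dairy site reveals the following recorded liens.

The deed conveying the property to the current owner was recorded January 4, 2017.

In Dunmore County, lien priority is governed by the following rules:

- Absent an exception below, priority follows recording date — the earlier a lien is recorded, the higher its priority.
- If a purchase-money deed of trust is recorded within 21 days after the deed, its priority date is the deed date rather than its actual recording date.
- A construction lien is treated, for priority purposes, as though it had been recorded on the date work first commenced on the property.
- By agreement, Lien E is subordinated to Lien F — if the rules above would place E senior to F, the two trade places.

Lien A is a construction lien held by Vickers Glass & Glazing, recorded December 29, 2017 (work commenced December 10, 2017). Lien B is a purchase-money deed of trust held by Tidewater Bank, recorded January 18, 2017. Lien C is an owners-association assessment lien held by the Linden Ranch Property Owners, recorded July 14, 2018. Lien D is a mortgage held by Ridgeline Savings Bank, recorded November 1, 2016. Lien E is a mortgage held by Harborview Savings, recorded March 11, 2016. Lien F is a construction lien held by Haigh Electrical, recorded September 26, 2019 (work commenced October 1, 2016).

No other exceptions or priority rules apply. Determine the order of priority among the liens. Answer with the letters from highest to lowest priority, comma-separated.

F, E, D, B, A, C

Adjusting effective dates: A is treated as recorded December 10, 2017, the work-commencement date; B was recorded within the 21-day window, so its effective date is the deed date January 4, 2017; F's effective date is October 1, 2016, when work began.
By effective date: E (March 11, 2016), F (October 1, 2016), D (November 1, 2016), B (January 4, 2017), A (December 10, 2017), C (July 14, 2018).
The subordination applies — E was senior to F — so E and F swap.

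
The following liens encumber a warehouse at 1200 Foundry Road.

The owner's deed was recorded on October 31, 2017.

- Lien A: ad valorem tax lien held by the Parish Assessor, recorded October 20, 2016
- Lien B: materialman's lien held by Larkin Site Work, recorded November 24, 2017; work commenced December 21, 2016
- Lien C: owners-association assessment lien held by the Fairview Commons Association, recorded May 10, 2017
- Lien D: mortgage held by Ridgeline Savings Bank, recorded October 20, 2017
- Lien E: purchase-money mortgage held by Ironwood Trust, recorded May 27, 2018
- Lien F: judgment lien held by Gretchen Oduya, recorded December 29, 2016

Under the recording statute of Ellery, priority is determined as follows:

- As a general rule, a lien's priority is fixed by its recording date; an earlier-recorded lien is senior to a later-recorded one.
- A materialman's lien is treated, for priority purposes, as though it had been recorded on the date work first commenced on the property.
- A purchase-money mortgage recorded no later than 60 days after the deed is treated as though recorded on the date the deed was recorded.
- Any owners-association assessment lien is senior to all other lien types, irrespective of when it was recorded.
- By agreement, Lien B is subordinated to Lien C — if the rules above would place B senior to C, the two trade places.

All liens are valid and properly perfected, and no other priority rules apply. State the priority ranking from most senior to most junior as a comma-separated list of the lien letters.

C, A, B, F, D, E

Effective dates: B's effective date is December 21, 2016, when work began; E was recorded 208 days after the deed, outside the 60-day window, so it keeps its recording date.
C is an owners-association assessment lien, so it outranks all other liens regardless of date.
The other liens, earliest effective date first: A (October 20, 2016), B (December 21, 2016), F (December 29, 2016), D (October 20, 2017), E (May 27, 2018).
B is already junior to C, so the subordination agreement changes nothing.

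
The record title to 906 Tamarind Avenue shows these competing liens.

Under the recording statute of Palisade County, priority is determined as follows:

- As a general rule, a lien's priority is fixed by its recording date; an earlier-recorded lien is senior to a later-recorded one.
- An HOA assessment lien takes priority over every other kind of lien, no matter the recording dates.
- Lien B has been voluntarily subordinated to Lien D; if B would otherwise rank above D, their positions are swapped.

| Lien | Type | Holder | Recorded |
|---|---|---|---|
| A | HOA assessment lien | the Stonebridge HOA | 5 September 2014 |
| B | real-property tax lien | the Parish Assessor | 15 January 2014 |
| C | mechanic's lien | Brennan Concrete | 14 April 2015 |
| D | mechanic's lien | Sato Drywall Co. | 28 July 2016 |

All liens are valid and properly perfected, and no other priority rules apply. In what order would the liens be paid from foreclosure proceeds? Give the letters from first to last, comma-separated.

A, D, C, B

A is an HOA assessment lien and takes priority over every other lien.
Ordering the rest by effective date: B (15 January 2014), C (14 April 2015), D (28 July 2016).
B is senior to D before the subordination, so the two trade places.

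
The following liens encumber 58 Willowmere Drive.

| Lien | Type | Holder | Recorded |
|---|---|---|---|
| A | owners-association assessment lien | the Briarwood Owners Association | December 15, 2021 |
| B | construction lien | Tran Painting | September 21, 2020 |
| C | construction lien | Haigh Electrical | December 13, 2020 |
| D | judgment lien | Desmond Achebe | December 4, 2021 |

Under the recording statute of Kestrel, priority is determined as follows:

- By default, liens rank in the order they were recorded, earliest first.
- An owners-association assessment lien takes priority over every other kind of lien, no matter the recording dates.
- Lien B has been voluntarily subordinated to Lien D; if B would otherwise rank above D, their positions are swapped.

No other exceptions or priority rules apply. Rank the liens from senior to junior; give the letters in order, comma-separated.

As an owners-association assessment lien, A is senior to every other lien.
Remaining liens by effective date: B (September 21, 2020), C (December 13, 2020), D (December 4, 2021).
The subordination applies — B was senior to D — so B and D swap.

A, D, C, B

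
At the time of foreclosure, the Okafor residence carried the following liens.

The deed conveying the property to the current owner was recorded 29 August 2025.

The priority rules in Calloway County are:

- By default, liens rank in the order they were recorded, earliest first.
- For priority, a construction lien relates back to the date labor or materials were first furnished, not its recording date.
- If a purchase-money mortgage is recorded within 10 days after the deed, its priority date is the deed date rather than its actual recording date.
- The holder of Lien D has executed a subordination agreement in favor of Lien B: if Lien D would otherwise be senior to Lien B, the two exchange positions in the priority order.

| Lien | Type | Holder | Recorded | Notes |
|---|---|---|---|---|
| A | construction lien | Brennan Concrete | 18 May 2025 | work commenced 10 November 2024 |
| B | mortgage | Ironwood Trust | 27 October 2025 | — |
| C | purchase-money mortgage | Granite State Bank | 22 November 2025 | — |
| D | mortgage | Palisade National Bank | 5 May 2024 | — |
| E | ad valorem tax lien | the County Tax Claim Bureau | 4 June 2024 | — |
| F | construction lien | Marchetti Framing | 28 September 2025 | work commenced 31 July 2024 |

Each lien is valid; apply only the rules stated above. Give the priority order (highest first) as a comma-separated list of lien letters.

B, E, F, A, D, C

Adjusting effective dates: A's effective date is 10 November 2024, when work began; C was recorded 85 days after the deed — beyond 10 days — so no relation-back applies; F's effective date is 31 July 2024, when work began.
By effective date: D (5 May 2024), E (4 June 2024), F (31 July 2024), A (10 November 2024), B (27 October 2025), C (22 November 2025).
D is senior to B before the subordination, so the two trade places.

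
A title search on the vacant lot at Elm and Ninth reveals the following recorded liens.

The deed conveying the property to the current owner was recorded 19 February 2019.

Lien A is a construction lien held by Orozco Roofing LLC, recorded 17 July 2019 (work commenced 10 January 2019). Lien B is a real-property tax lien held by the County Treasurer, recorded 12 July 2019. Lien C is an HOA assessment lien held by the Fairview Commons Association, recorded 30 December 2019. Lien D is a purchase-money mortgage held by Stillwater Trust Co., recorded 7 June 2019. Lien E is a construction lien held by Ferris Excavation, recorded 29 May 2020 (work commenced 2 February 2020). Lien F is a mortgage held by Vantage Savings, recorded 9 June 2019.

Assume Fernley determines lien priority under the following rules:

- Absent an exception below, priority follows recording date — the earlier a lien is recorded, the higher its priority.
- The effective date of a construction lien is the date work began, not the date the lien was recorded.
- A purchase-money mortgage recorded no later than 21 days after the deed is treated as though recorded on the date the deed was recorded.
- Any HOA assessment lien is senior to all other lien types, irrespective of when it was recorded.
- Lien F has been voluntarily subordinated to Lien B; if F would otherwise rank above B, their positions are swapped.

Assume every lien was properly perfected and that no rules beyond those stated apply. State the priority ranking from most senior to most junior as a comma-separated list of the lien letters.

C, A, D, B, F, E

Effective dates: A's effective date is 10 January 2019, when work began; D was recorded 108 days after the deed — beyond 21 days — so no relation-back applies; E's effective date is 2 February 2020, when work began.
As an HOA assessment lien, C is senior to every other lien.
The other liens, earliest effective date first: A (10 January 2019), D (7 June 2019), F (9 June 2019), B (12 July 2019), E (2 February 2020).
F would otherwise be senior to B, so under the subordination agreement F and B exchange positions.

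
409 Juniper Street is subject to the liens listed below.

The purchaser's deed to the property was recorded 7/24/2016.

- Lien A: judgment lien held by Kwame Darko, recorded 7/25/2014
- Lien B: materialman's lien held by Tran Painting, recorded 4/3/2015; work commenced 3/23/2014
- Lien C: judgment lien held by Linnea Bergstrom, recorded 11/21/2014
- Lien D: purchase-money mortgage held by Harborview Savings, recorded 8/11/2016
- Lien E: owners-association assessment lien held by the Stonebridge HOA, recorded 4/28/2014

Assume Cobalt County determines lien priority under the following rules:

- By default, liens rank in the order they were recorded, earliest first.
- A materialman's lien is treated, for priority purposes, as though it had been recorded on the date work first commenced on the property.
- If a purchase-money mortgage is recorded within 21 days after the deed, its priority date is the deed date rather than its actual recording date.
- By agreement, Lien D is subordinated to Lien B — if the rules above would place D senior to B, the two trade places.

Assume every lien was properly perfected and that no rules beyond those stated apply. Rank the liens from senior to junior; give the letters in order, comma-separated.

First, effective dates: B's effective date is 3/23/2014, when work began; D's effective date is the deed date, 7/24/2016.
By effective date, earliest first: B (3/23/2014), E (4/28/2014), A (7/25/2014), C (11/21/2014), D (7/24/2016).
D already ranks below B; the subordination has no effect.

B, E, A, C, D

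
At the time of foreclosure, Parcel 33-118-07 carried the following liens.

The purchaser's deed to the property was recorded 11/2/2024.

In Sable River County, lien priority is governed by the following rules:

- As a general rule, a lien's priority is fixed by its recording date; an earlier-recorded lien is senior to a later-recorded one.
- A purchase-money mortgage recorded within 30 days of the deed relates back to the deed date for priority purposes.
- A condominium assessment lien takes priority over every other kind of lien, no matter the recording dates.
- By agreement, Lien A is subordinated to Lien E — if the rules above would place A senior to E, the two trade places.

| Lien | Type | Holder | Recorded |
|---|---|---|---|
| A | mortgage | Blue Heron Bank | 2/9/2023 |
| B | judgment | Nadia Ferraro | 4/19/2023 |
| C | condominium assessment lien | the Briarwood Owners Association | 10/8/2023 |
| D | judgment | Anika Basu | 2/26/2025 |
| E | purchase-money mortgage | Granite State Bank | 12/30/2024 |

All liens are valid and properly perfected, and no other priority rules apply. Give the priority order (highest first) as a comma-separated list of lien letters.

C, E, B, A, D

Effective dates after the stated exceptions: E was recorded 58 days after the deed — beyond 30 days — so no relation-back applies.
As a condominium assessment lien, C is senior to every other lien.
Among the remaining liens, by effective date: A (2/9/2023), B (4/19/2023), E (12/30/2024), D (2/26/2025).
A is senior to E before the subordination, so the two trade places.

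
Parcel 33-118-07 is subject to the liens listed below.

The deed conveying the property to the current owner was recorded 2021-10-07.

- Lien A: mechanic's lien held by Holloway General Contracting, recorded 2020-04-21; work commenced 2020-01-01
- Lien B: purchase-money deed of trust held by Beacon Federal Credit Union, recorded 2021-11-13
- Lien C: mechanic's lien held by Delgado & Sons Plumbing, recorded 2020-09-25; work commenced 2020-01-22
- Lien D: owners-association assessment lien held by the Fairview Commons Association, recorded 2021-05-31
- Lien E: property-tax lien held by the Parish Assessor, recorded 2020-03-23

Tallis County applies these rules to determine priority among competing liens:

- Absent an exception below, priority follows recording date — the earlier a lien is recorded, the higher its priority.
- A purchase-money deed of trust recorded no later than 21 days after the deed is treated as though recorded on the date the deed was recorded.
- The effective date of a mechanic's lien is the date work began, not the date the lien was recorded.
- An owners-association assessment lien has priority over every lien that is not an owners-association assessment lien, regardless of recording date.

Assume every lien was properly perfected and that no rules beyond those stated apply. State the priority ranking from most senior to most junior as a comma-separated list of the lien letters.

Adjusting effective dates: A's effective date is 2020-01-01, when work began; B missed the 21-day window (37 days after the deed), so its recording date stands; C's effective date is 2020-01-22, when work began.
D is an owners-association assessment lien and takes priority over every other lien.
Ordering the rest by effective date: A (2020-01-01), C (2020-01-22), E (2020-03-23), B (2021-11-13).

D, A, C, E, B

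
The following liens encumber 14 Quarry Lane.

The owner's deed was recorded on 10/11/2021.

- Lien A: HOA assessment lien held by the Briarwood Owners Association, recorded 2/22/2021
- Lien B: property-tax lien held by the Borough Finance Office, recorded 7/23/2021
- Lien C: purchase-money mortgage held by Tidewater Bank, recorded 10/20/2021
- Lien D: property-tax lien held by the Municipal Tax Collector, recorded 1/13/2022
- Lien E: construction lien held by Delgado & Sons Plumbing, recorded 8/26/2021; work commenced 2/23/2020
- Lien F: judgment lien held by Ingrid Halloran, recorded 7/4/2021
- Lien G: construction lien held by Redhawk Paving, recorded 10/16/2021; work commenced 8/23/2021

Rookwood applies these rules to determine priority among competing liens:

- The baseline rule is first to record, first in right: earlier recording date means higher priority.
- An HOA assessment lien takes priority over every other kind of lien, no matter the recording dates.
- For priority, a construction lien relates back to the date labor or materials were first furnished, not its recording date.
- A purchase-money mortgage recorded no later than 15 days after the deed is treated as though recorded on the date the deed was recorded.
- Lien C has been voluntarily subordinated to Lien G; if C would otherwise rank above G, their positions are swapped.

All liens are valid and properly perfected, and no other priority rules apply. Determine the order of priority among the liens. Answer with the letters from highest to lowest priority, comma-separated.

A, E, F, B, G, C, D

Effective dates after the stated exceptions: C was recorded within the 15-day window, so its effective date is the deed date 10/11/2021; E relates back to 2/23/2020 (work commenced); G relates back to 8/23/2021 (work commenced).
As an HOA assessment lien, A is senior to every other lien.
Ordering the rest by effective date: E (2/23/2020), F (7/4/2021), B (7/23/2021), G (8/23/2021), C (10/11/2021), D (1/13/2022).
C is already junior to G, so the subordination agreement changes nothing.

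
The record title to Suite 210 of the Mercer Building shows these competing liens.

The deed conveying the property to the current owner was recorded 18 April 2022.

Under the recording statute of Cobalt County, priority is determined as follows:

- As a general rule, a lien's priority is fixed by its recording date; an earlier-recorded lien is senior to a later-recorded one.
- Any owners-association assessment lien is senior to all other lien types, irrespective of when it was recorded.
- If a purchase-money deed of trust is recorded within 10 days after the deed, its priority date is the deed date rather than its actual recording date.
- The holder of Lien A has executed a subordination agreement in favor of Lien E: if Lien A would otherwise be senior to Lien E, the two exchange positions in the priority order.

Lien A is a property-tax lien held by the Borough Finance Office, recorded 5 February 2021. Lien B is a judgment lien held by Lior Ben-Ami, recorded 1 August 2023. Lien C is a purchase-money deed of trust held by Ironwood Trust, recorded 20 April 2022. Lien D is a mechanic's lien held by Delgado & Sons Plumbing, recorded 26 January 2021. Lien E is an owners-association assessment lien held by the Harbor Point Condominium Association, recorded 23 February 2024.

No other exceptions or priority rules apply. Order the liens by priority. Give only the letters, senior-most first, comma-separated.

Adjusting effective dates: C's effective date is the deed date, 18 April 2022.
E, as an owners-association assessment lien, has superpriority and ranks first.
Ordering the rest by effective date: D (26 January 2021), A (5 February 2021), C (18 April 2022), B (1 August 2023).
Since A is not senior to E, the subordination leaves the order unchanged.

E, D, A, C, B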